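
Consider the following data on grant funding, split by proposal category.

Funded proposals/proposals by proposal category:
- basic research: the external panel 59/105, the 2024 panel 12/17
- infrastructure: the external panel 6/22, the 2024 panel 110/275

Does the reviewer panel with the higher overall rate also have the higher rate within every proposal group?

No

Basic research: the external panel 59/105 = 56.2%, the 2024 panel 12/17 = 70.6% → the 2024 panel
Infrastructure: the external panel 6/22 = 27.3%, the 2024 panel 110/275 = 40.0% → the 2024 panel
Overall: the external panel 65/127 = 51.2%, the 2024 panel 122/292 = 41.8% → the external panel
The 2024 panel wins each proposal group but the external panel wins overall — the comparison reverses. The 2024 panel's proposals skew toward infrastructure, which has a lower base rate.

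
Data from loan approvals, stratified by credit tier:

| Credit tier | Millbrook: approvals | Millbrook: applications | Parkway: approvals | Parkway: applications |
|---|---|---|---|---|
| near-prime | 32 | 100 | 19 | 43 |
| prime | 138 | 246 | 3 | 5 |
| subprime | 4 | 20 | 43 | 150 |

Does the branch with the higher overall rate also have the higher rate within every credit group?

Near-prime: Millbrook 32/100 = 32.0%, Parkway 19/43 = 44.2% → Parkway
Prime: Millbrook 138/246 = 56.1%, Parkway 3/5 = 60.0% → Parkway
Subprime: Millbrook 4/20 = 20.0%, Parkway 43/150 = 28.7% → Parkway
Overall: Millbrook 174/366 = 47.5%, Parkway 65/198 = 32.8% → Millbrook
Parkway wins each credit group but Millbrook wins overall — the comparison reverses. Parkway's applications skew toward subprime, which has a lower base rate.

No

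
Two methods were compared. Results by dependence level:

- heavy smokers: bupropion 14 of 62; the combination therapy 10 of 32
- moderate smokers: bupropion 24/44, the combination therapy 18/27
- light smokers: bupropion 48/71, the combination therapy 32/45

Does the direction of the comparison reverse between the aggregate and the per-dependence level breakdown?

No

Heavy smokers: bupropion 14/62 = 22.6%, the combination therapy 10/32 = 31.2% → the combination therapy
Moderate smokers: bupropion 24/44 = 54.5%, the combination therapy 18/27 = 66.7% → the combination therapy
Light smokers: bupropion 48/71 = 67.6%, the combination therapy 32/45 = 71.1% → the combination therapy
Overall: bupropion 86/177 = 48.6%, the combination therapy 60/104 = 57.7% → the combination therapy
The combination therapy wins overall and in every dependence group — no reversal.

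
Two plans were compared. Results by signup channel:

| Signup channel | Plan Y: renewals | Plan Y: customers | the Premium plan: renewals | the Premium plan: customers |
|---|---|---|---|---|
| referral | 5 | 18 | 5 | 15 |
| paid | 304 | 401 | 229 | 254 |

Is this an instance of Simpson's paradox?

Referral: Plan Y 5/18 = 27.8%, the Premium plan 5/15 = 33.3% → the Premium plan
Paid: Plan Y 304/401 = 75.8%, the Premium plan 229/254 = 90.2% → the Premium plan
Overall: Plan Y 309/419 = 73.7%, the Premium plan 234/269 = 87.0% → the Premium plan
The Premium plan wins overall and in every signup group — no reversal.

No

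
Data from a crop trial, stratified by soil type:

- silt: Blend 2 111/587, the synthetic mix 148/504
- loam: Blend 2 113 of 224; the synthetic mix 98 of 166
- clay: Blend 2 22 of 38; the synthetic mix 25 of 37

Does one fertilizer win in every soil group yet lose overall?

Silt: Blend 2 111/587 = 18.9%, the synthetic mix 148/504 = 29.4% → the synthetic mix
Loam: Blend 2 113/224 = 50.4%, the synthetic mix 98/166 = 59.0% → the synthetic mix
Clay: Blend 2 22/38 = 57.9%, the synthetic mix 25/37 = 67.6% → the synthetic mix
Overall: Blend 2 246/849 = 29.0%, the synthetic mix 271/707 = 38.3% → the synthetic mix
The synthetic mix wins overall and in every soil group — no reversal.

No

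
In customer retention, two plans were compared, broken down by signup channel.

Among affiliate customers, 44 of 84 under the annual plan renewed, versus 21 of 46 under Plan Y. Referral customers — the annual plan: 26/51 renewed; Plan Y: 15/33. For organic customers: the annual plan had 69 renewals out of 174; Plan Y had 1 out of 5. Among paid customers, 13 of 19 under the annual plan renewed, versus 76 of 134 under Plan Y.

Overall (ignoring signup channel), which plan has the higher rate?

Plan Y

Affiliate: the annual plan 44/84 = 52.4%, Plan Y 21/46 = 45.7% → the annual plan
Referral: the annual plan 26/51 = 51.0%, Plan Y 15/33 = 45.5% → the annual plan
Organic: the annual plan 69/174 = 39.7%, Plan Y 1/5 = 20.0% → the annual plan
Paid: the annual plan 13/19 = 68.4%, Plan Y 76/134 = 56.7% → the annual plan
Overall: the annual plan 152/328 = 46.3%, Plan Y 113/218 = 51.8% → Plan Y
(The annual plan wins every signup group but Plan Y wins overall — the annual plan's customers skew toward the low-rate organic group.)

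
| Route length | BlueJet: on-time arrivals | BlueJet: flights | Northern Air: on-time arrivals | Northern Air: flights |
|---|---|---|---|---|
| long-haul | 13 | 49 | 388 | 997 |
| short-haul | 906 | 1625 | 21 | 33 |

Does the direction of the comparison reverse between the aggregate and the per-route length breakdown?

Long-haul: BlueJet 13/49 = 26.5%, Northern Air 388/997 = 38.9% → Northern Air
Short-haul: BlueJet 906/1625 = 55.8%, Northern Air 21/33 = 63.6% → Northern Air
Overall: BlueJet 919/1674 = 54.9%, Northern Air 409/1030 = 39.7% → BlueJet
Northern Air wins each route group but BlueJet wins overall — the comparison reverses. Northern Air's flights skew toward long-haul, which has a lower base rate.

Yes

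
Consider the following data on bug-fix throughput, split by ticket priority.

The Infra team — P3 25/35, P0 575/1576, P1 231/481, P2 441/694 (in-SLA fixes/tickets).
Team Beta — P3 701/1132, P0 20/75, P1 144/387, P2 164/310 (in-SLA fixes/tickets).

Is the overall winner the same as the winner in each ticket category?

No

P3: the Infra team 25/35 = 71.4%, Team Beta 701/1132 = 61.9% → the Infra team
P0: the Infra team 575/1576 = 36.5%, Team Beta 20/75 = 26.7% → the Infra team
P1: the Infra team 231/481 = 48.0%, Team Beta 144/387 = 37.2% → the Infra team
P2: the Infra team 441/694 = 63.5%, Team Beta 164/310 = 52.9% → the Infra team
Overall: the Infra team 1272/2786 = 45.7%, Team Beta 1029/1904 = 54.0% → Team Beta
The Infra team wins each ticket group but Team Beta wins overall — the comparison reverses. The Infra team's tickets skew toward P0, which has a lower base rate.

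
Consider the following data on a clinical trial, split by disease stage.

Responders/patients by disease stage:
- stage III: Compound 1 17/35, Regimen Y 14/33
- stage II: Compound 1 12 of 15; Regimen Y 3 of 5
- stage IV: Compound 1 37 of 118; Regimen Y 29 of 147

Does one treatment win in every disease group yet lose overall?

No

Stage III: Compound 1 17/35 = 48.6%, Regimen Y 14/33 = 42.4% → Compound 1
Stage II: Compound 1 12/15 = 80.0%, Regimen Y 3/5 = 60.0% → Compound 1
Stage IV: Compound 1 37/118 = 31.4%, Regimen Y 29/147 = 19.7% → Compound 1
Overall: Compound 1 66/168 = 39.3%, Regimen Y 46/185 = 24.9% → Compound 1
Compound 1 wins overall and in every disease group — no reversal.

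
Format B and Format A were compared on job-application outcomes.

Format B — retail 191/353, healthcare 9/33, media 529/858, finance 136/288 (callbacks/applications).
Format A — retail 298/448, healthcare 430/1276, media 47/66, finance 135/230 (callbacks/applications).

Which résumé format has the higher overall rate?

Retail: Format B 191/353 = 54.1%, Format A 298/448 = 66.5% → Format A
Healthcare: Format B 9/33 = 27.3%, Format A 430/1276 = 33.7% → Format A
Media: Format B 529/858 = 61.7%, Format A 47/66 = 71.2% → Format A
Finance: Format B 136/288 = 47.2%, Format A 135/230 = 58.7% → Format A
Overall: Format B 865/1532 = 56.5%, Format A 910/2020 = 45.0% → Format B
(Format A wins every industry group but Format B wins overall — Format A's applications skew toward the low-rate healthcare group.)

Format B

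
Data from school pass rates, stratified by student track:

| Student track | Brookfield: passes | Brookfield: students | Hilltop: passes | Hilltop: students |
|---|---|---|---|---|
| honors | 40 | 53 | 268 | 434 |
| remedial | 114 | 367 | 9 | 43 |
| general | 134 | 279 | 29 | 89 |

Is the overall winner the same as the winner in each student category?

No

Honors: Brookfield 40/53 = 75.5%, Hilltop 268/434 = 61.8% → Brookfield
Remedial: Brookfield 114/367 = 31.1%, Hilltop 9/43 = 20.9% → Brookfield
General: Brookfield 134/279 = 48.0%, Hilltop 29/89 = 32.6% → Brookfield
Overall: Brookfield 288/699 = 41.2%, Hilltop 306/566 = 54.1% → Hilltop
Brookfield wins each student group but Hilltop wins overall — the comparison reverses. Brookfield's students skew toward remedial, which has a lower base rate.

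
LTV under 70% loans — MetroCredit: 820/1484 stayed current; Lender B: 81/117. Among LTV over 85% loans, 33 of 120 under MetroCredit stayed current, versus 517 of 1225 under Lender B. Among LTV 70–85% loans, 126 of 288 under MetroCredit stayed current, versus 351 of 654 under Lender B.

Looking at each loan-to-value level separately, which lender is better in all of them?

LTV under 70%: MetroCredit 820/1484 = 55.3%, Lender B 81/117 = 69.2% → Lender B
LTV over 85%: MetroCredit 33/120 = 27.5%, Lender B 517/1225 = 42.2% → Lender B
LTV 70–85%: MetroCredit 126/288 = 43.8%, Lender B 351/654 = 53.7% → Lender B
Lender B has the higher rate in all 3 groups.

Lender B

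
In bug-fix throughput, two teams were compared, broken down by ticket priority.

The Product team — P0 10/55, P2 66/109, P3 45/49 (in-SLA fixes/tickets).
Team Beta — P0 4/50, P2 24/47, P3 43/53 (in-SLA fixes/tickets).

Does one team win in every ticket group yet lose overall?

No

P0: the Product team 10/55 = 18.2%, Team Beta 4/50 = 8.0% → the Product team
P2: the Product team 66/109 = 60.6%, Team Beta 24/47 = 51.1% → the Product team
P3: the Product team 45/49 = 91.8%, Team Beta 43/53 = 81.1% → the Product team
Overall: the Product team 121/213 = 56.8%, Team Beta 71/150 = 47.3% → the Product team
The Product team wins overall and in every ticket group — no reversal.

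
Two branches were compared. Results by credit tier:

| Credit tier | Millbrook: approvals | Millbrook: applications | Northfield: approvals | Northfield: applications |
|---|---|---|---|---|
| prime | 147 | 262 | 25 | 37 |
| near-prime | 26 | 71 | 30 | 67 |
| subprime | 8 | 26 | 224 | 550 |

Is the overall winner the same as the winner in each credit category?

No

Prime: Millbrook 147/262 = 56.1%, Northfield 25/37 = 67.6% → Northfield
Near-prime: Millbrook 26/71 = 36.6%, Northfield 30/67 = 44.8% → Northfield
Subprime: Millbrook 8/26 = 30.8%, Northfield 224/550 = 40.7% → Northfield
Overall: Millbrook 181/359 = 50.4%, Northfield 279/654 = 42.7% → Millbrook
Northfield wins each credit group but Millbrook wins overall — the comparison reverses. Northfield's applications skew toward subprime, which has a lower base rate.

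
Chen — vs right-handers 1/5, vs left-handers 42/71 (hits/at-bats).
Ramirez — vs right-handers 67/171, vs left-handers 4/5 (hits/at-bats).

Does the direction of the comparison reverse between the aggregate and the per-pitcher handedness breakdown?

Yes

Vs right-handers: Chen 1/5 = 20.0%, Ramirez 67/171 = 39.2% → Ramirez
Vs left-handers: Chen 42/71 = 59.2%, Ramirez 4/5 = 80.0% → Ramirez
Overall: Chen 43/76 = 56.6%, Ramirez 71/176 = 40.3% → Chen
Ramirez wins each pitcher group but Chen wins overall — the comparison reverses. Ramirez's at-bats skew toward vs right-handers, which has a lower base rate.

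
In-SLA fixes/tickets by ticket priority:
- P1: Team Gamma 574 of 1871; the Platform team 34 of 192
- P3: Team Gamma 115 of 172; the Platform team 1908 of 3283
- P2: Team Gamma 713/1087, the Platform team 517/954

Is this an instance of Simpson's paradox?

P1: Team Gamma 574/1871 = 30.7%, the Platform team 34/192 = 17.7% → Team Gamma
P3: Team Gamma 115/172 = 66.9%, the Platform team 1908/3283 = 58.1% → Team Gamma
P2: Team Gamma 713/1087 = 65.6%, the Platform team 517/954 = 54.2% → Team Gamma
Overall: Team Gamma 1402/3130 = 44.8%, the Platform team 2459/4429 = 55.5% → the Platform team
Team Gamma wins each ticket group but the Platform team wins overall — the comparison reverses. Team Gamma's tickets skew toward P1, which has a lower base rate.

Yes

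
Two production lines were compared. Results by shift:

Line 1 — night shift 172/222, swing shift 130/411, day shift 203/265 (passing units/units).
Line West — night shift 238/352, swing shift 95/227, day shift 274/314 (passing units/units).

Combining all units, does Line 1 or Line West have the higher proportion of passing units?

Line West

Night shift: Line 1 172/222 = 77.5%, Line West 238/352 = 67.6% → Line 1
Swing shift: Line 1 130/411 = 31.6%, Line West 95/227 = 41.9% → Line West
Day shift: Line 1 203/265 = 76.6%, Line West 274/314 = 87.3% → Line West
Overall: Line 1 505/898 = 56.2%, Line West 607/893 = 68.0% → Line West
(Neither sweeps every shift group, but Line West has the higher pooled rate.)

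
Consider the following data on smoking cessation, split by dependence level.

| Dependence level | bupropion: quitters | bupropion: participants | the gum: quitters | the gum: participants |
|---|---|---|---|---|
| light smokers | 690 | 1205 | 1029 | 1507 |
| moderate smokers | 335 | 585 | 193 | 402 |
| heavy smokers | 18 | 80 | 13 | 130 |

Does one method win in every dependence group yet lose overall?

No

Light smokers: bupropion 690/1205 = 57.3%, the gum 1029/1507 = 68.3% → the gum
Moderate smokers: bupropion 335/585 = 57.3%, the gum 193/402 = 48.0% → bupropion
Heavy smokers: bupropion 18/80 = 22.5%, the gum 13/130 = 10.0% → bupropion
Overall: bupropion 1043/1870 = 55.8%, the gum 1235/2039 = 60.6% → the gum
Neither sweeps: bupropion wins 2 of 3 groups, the gum wins 1. The gum wins overall but not every group — no Simpson reversal.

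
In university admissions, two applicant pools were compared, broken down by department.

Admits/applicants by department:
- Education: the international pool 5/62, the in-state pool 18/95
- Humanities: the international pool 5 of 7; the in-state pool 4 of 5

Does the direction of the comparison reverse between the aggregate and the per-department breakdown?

Education: the international pool 5/62 = 8.1%, the in-state pool 18/95 = 18.9% → the in-state pool
Humanities: the international pool 5/7 = 71.4%, the in-state pool 4/5 = 80.0% → the in-state pool
Overall: the international pool 10/69 = 14.5%, the in-state pool 22/100 = 22.0% → the in-state pool
The in-state pool wins overall and in every department group — no reversal.

No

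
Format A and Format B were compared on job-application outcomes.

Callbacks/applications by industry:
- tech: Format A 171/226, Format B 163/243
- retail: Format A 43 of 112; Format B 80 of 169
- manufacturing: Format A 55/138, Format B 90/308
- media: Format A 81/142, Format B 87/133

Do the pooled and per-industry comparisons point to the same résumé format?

No

Tech: Format A 171/226 = 75.7%, Format B 163/243 = 67.1% → Format A
Retail: Format A 43/112 = 38.4%, Format B 80/169 = 47.3% → Format B
Manufacturing: Format A 55/138 = 39.9%, Format B 90/308 = 29.2% → Format A
Media: Format A 81/142 = 57.0%, Format B 87/133 = 65.4% → Format B
Overall: Format A 350/618 = 56.6%, Format B 420/853 = 49.2% → Format A
Neither sweeps: Format A wins 2 of 4 groups, Format B wins 2. Format A wins overall but not every group — no Simpson reversal.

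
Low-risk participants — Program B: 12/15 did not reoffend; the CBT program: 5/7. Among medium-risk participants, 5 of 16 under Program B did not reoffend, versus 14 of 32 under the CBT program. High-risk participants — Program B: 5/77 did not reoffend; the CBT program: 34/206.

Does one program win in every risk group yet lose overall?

No

Low-risk: Program B 12/15 = 80.0%, the CBT program 5/7 = 71.4% → Program B
Medium-risk: Program B 5/16 = 31.2%, the CBT program 14/32 = 43.8% → the CBT program
High-risk: Program B 5/77 = 6.5%, the CBT program 34/206 = 16.5% → the CBT program
Overall: Program B 22/108 = 20.4%, the CBT program 53/245 = 21.6% → the CBT program
Neither sweeps: Program B wins 1 of 3 groups, the CBT program wins 2. The CBT program wins overall but not every group — no Simpson reversal.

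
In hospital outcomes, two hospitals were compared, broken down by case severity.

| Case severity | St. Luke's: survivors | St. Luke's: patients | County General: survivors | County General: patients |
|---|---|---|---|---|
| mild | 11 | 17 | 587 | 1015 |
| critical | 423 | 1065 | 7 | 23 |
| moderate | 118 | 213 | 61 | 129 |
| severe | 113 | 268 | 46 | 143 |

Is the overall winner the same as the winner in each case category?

Mild: St. Luke's 11/17 = 64.7%, County General 587/1015 = 57.8% → St. Luke's
Critical: St. Luke's 423/1065 = 39.7%, County General 7/23 = 30.4% → St. Luke's
Moderate: St. Luke's 118/213 = 55.4%, County General 61/129 = 47.3% → St. Luke's
Severe: St. Luke's 113/268 = 42.2%, County General 46/143 = 32.2% → St. Luke's
Overall: St. Luke's 665/1563 = 42.5%, County General 701/1310 = 53.5% → County General
St. Luke's wins each case group but County General wins overall — the comparison reverses. St. Luke's's patients skew toward critical, which has a lower base rate.

No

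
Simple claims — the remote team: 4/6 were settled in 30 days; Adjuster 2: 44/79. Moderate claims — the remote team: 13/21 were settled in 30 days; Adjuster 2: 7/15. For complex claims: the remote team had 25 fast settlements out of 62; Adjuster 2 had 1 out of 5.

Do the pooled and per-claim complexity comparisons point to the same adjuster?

Simple: the remote team 4/6 = 66.7%, Adjuster 2 44/79 = 55.7% → the remote team
Moderate: the remote team 13/21 = 61.9%, Adjuster 2 7/15 = 46.7% → the remote team
Complex: the remote team 25/62 = 40.3%, Adjuster 2 1/5 = 20.0% → the remote team
Overall: the remote team 42/89 = 47.2%, Adjuster 2 52/99 = 52.5% → Adjuster 2
The remote team wins each claim group but Adjuster 2 wins overall — the comparison reverses. The remote team's claims skew toward complex, which has a lower base rate.

No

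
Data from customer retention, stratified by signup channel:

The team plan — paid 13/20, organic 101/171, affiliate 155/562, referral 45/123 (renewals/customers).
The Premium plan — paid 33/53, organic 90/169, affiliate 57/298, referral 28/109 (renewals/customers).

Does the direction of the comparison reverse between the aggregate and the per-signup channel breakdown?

Paid: the team plan 13/20 = 65.0%, the Premium plan 33/53 = 62.3% → the team plan
Organic: the team plan 101/171 = 59.1%, the Premium plan 90/169 = 53.3% → the team plan
Affiliate: the team plan 155/562 = 27.6%, the Premium plan 57/298 = 19.1% → the team plan
Referral: the team plan 45/123 = 36.6%, the Premium plan 28/109 = 25.7% → the team plan
Overall: the team plan 314/876 = 35.8%, the Premium plan 208/629 = 33.1% → the team plan
The team plan wins overall and in every signup group — no reversal.

No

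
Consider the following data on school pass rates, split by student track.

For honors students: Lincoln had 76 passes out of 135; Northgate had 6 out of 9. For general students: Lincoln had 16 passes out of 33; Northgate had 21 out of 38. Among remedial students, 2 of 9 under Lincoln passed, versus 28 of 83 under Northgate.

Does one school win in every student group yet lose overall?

Yes

Honors: Lincoln 76/135 = 56.3%, Northgate 6/9 = 66.7% → Northgate
General: Lincoln 16/33 = 48.5%, Northgate 21/38 = 55.3% → Northgate
Remedial: Lincoln 2/9 = 22.2%, Northgate 28/83 = 33.7% → Northgate
Overall: Lincoln 94/177 = 53.1%, Northgate 55/130 = 42.3% → Lincoln
Northgate wins each student group but Lincoln wins overall — the comparison reverses. Northgate's students skew toward remedial, which has a lower base rate.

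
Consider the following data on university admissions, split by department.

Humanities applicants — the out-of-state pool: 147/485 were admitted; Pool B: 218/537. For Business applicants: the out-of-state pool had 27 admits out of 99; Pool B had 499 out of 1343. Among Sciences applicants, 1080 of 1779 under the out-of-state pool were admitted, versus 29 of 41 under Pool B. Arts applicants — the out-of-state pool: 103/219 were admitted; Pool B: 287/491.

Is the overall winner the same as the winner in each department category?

No

Humanities: the out-of-state pool 147/485 = 30.3%, Pool B 218/537 = 40.6% → Pool B
Business: the out-of-state pool 27/99 = 27.3%, Pool B 499/1343 = 37.2% → Pool B
Sciences: the out-of-state pool 1080/1779 = 60.7%, Pool B 29/41 = 70.7% → Pool B
Arts: the out-of-state pool 103/219 = 47.0%, Pool B 287/491 = 58.5% → Pool B
Overall: the out-of-state pool 1357/2582 = 52.6%, Pool B 1033/2412 = 42.8% → the out-of-state pool
Pool B wins each department group but the out-of-state pool wins overall — the comparison reverses. Pool B's applicants skew toward Business, which has a lower base rate.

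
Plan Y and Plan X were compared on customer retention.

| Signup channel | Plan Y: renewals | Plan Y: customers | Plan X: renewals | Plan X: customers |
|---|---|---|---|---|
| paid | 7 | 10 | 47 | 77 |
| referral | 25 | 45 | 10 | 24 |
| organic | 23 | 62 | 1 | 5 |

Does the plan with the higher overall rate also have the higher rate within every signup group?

No

Paid: Plan Y 7/10 = 70.0%, Plan X 47/77 = 61.0% → Plan Y
Referral: Plan Y 25/45 = 55.6%, Plan X 10/24 = 41.7% → Plan Y
Organic: Plan Y 23/62 = 37.1%, Plan X 1/5 = 20.0% → Plan Y
Overall: Plan Y 55/117 = 47.0%, Plan X 58/106 = 54.7% → Plan X
Plan Y wins each signup group but Plan X wins overall — the comparison reverses. Plan Y's customers skew toward organic, which has a lower base rate.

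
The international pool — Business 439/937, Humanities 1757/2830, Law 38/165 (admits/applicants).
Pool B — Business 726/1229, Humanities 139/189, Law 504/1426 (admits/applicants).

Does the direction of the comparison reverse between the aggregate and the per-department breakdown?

Business: the international pool 439/937 = 46.9%, Pool B 726/1229 = 59.1% → Pool B
Humanities: the international pool 1757/2830 = 62.1%, Pool B 139/189 = 73.5% → Pool B
Law: the international pool 38/165 = 23.0%, Pool B 504/1426 = 35.3% → Pool B
Overall: the international pool 2234/3932 = 56.8%, Pool B 1369/2844 = 48.1% → the international pool
Pool B wins each department group but the international pool wins overall — the comparison reverses. Pool B's applicants skew toward Law, which has a lower base rate.

Yes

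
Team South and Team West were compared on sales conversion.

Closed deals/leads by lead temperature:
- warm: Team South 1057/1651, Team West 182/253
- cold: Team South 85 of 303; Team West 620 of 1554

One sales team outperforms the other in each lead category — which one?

Team West

Warm: Team South 1057/1651 = 64.0%, Team West 182/253 = 71.9% → Team West
Cold: Team South 85/303 = 28.1%, Team West 620/1554 = 39.9% → Team West
Team West has the higher rate in both groups.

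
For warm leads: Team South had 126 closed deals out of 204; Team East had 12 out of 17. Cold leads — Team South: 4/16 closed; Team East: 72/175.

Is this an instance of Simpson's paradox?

Warm: Team South 126/204 = 61.8%, Team East 12/17 = 70.6% → Team East
Cold: Team South 4/16 = 25.0%, Team East 72/175 = 41.1% → Team East
Overall: Team South 130/220 = 59.1%, Team East 84/192 = 43.8% → Team South
Team East wins each lead group but Team South wins overall — the comparison reverses. Team East's leads skew toward cold, which has a lower base rate.

Yes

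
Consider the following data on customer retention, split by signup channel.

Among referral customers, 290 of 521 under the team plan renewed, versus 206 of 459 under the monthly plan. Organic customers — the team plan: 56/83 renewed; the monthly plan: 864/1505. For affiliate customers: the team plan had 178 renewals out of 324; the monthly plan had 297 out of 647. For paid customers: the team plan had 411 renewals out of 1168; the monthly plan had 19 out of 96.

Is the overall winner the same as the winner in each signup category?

Referral: the team plan 290/521 = 55.7%, the monthly plan 206/459 = 44.9% → the team plan
Organic: the team plan 56/83 = 67.5%, the monthly plan 864/1505 = 57.4% → the team plan
Affiliate: the team plan 178/324 = 54.9%, the monthly plan 297/647 = 45.9% → the team plan
Paid: the team plan 411/1168 = 35.2%, the monthly plan 19/96 = 19.8% → the team plan
Overall: the team plan 935/2096 = 44.6%, the monthly plan 1386/2707 = 51.2% → the monthly plan
The team plan wins each signup group but the monthly plan wins overall — the comparison reverses. The team plan's customers skew toward paid, which has a lower base rate.

No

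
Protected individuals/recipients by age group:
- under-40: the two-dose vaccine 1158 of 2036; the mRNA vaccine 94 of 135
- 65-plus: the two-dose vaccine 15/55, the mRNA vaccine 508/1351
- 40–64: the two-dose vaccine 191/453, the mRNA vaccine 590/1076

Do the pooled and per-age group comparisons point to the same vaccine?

No

Under-40: the two-dose vaccine 1158/2036 = 56.9%, the mRNA vaccine 94/135 = 69.6% → the mRNA vaccine
65-plus: the two-dose vaccine 15/55 = 27.3%, the mRNA vaccine 508/1351 = 37.6% → the mRNA vaccine
40–64: the two-dose vaccine 191/453 = 42.2%, the mRNA vaccine 590/1076 = 54.8% → the mRNA vaccine
Overall: the two-dose vaccine 1364/2544 = 53.6%, the mRNA vaccine 1192/2562 = 46.5% → the two-dose vaccine
The mRNA vaccine wins each age group but the two-dose vaccine wins overall — the comparison reverses. The mRNA vaccine's recipients skew toward 65-plus, which has a lower base rate.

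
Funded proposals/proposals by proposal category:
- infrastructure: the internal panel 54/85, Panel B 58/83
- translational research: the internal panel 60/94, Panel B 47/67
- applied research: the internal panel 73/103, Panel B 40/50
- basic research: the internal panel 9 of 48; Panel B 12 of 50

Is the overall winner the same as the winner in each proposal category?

Yes

Infrastructure: the internal panel 54/85 = 63.5%, Panel B 58/83 = 69.9% → Panel B
Translational research: the internal panel 60/94 = 63.8%, Panel B 47/67 = 70.1% → Panel B
Applied research: the internal panel 73/103 = 70.9%, Panel B 40/50 = 80.0% → Panel B
Basic research: the internal panel 9/48 = 18.8%, Panel B 12/50 = 24.0% → Panel B
Overall: the internal panel 196/330 = 59.4%, Panel B 157/250 = 62.8% → Panel B
Panel B wins overall and in every proposal group — no reversal.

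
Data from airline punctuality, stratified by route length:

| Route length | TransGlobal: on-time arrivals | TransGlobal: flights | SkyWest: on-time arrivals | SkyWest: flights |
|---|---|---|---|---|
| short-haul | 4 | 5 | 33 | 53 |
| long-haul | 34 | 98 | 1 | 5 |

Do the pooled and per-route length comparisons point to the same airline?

No

Short-haul: TransGlobal 4/5 = 80.0%, SkyWest 33/53 = 62.3% → TransGlobal
Long-haul: TransGlobal 34/98 = 34.7%, SkyWest 1/5 = 20.0% → TransGlobal
Overall: TransGlobal 38/103 = 36.9%, SkyWest 34/58 = 58.6% → SkyWest
TransGlobal wins each route group but SkyWest wins overall — the comparison reverses. TransGlobal's flights skew toward long-haul, which has a lower base rate.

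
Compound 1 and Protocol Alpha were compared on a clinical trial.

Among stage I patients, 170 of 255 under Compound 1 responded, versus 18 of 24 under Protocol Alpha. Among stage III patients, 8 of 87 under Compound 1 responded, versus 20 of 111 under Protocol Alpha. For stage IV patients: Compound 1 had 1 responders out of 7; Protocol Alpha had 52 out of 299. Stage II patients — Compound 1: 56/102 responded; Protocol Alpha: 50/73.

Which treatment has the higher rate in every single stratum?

Protocol Alpha

Stage I: Compound 1 170/255 = 66.7%, Protocol Alpha 18/24 = 75.0% → Protocol Alpha
Stage III: Compound 1 8/87 = 9.2%, Protocol Alpha 20/111 = 18.0% → Protocol Alpha
Stage IV: Compound 1 1/7 = 14.3%, Protocol Alpha 52/299 = 17.4% → Protocol Alpha
Stage II: Compound 1 56/102 = 54.9%, Protocol Alpha 50/73 = 68.5% → Protocol Alpha
Protocol Alpha has the higher rate in all 4 groups.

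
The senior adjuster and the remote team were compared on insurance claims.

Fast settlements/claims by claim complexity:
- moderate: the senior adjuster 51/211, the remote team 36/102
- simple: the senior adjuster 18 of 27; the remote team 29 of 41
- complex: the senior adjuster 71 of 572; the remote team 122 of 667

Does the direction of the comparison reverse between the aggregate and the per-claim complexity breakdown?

No

Moderate: the senior adjuster 51/211 = 24.2%, the remote team 36/102 = 35.3% → the remote team
Simple: the senior adjuster 18/27 = 66.7%, the remote team 29/41 = 70.7% → the remote team
Complex: the senior adjuster 71/572 = 12.4%, the remote team 122/667 = 18.3% → the remote team
Overall: the senior adjuster 140/810 = 17.3%, the remote team 187/810 = 23.1% → the remote team
The remote team wins overall and in every claim group — no reversal.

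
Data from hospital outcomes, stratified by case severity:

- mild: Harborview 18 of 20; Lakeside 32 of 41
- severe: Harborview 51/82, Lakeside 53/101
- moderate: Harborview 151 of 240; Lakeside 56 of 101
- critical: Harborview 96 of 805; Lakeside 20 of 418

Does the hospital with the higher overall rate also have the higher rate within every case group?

Yes

Mild: Harborview 18/20 = 90.0%, Lakeside 32/41 = 78.0% → Harborview
Severe: Harborview 51/82 = 62.2%, Lakeside 53/101 = 52.5% → Harborview
Moderate: Harborview 151/240 = 62.9%, Lakeside 56/101 = 55.4% → Harborview
Critical: Harborview 96/805 = 11.9%, Lakeside 20/418 = 4.8% → Harborview
Overall: Harborview 316/1147 = 27.6%, Lakeside 161/661 = 24.4% → Harborview
Harborview wins overall and in every case group — no reversal.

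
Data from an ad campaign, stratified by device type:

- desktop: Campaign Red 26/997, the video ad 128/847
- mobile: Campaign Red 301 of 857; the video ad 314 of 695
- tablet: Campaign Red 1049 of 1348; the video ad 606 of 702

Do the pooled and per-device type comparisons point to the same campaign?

Desktop: Campaign Red 26/997 = 2.6%, the video ad 128/847 = 15.1% → the video ad
Mobile: Campaign Red 301/857 = 35.1%, the video ad 314/695 = 45.2% → the video ad
Tablet: Campaign Red 1049/1348 = 77.8%, the video ad 606/702 = 86.3% → the video ad
Overall: Campaign Red 1376/3202 = 43.0%, the video ad 1048/2244 = 46.7% → the video ad
The video ad wins overall and in every device group — no reversal.

Yes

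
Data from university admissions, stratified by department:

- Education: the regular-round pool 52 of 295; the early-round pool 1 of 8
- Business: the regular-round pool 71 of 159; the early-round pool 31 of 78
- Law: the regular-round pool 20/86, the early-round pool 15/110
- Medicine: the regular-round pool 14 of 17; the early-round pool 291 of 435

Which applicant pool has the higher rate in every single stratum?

Education: the regular-round pool 52/295 = 17.6%, the early-round pool 1/8 = 12.5% → the regular-round pool
Business: the regular-round pool 71/159 = 44.7%, the early-round pool 31/78 = 39.7% → the regular-round pool
Law: the regular-round pool 20/86 = 23.3%, the early-round pool 15/110 = 13.6% → the regular-round pool
Medicine: the regular-round pool 14/17 = 82.4%, the early-round pool 291/435 = 66.9% → the regular-round pool
The regular-round pool has the higher rate in all 4 groups.

the regular-round pool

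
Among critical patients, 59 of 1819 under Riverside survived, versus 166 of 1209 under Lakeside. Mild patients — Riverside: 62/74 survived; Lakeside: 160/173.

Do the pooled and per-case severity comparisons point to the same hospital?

Yes

Critical: Riverside 59/1819 = 3.2%, Lakeside 166/1209 = 13.7% → Lakeside
Mild: Riverside 62/74 = 83.8%, Lakeside 160/173 = 92.5% → Lakeside
Overall: Riverside 121/1893 = 6.4%, Lakeside 326/1382 = 23.6% → Lakeside
Lakeside wins overall and in every case group — no reversal.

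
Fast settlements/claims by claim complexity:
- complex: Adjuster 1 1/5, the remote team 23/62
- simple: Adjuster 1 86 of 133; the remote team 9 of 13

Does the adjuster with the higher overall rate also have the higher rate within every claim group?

Complex: Adjuster 1 1/5 = 20.0%, the remote team 23/62 = 37.1% → the remote team
Simple: Adjuster 1 86/133 = 64.7%, the remote team 9/13 = 69.2% → the remote team
Overall: Adjuster 1 87/138 = 63.0%, the remote team 32/75 = 42.7% → Adjuster 1
The remote team wins each claim group but Adjuster 1 wins overall — the comparison reverses. The remote team's claims skew toward complex, which has a lower base rate.

No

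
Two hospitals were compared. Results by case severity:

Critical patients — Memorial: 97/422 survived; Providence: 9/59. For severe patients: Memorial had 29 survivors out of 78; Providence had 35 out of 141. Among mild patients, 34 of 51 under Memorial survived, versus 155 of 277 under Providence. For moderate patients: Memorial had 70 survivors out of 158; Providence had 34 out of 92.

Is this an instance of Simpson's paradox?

Yes

Critical: Memorial 97/422 = 23.0%, Providence 9/59 = 15.3% → Memorial
Severe: Memorial 29/78 = 37.2%, Providence 35/141 = 24.8% → Memorial
Mild: Memorial 34/51 = 66.7%, Providence 155/277 = 56.0% → Memorial
Moderate: Memorial 70/158 = 44.3%, Providence 34/92 = 37.0% → Memorial
Overall: Memorial 230/709 = 32.4%, Providence 233/569 = 40.9% → Providence
Memorial wins each case group but Providence wins overall — the comparison reverses. Memorial's patients skew toward critical, which has a lower base rate.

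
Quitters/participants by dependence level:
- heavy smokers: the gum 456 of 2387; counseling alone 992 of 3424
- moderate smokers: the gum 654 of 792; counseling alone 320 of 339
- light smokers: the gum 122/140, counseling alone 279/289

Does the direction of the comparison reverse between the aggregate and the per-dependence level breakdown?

Heavy smokers: the gum 456/2387 = 19.1%, counseling alone 992/3424 = 29.0% → counseling alone
Moderate smokers: the gum 654/792 = 82.6%, counseling alone 320/339 = 94.4% → counseling alone
Light smokers: the gum 122/140 = 87.1%, counseling alone 279/289 = 96.5% → counseling alone
Overall: the gum 1232/3319 = 37.1%, counseling alone 1591/4052 = 39.3% → counseling alone
Counseling alone wins overall and in every dependence group — no reversal.

No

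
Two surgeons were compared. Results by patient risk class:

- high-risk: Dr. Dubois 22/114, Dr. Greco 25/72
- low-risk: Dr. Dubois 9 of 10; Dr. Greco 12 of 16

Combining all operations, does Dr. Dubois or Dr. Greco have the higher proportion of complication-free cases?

Dr. Greco

High-risk: Dr. Dubois 22/114 = 19.3%, Dr. Greco 25/72 = 34.7% → Dr. Greco
Low-risk: Dr. Dubois 9/10 = 90.0%, Dr. Greco 12/16 = 75.0% → Dr. Dubois
Overall: Dr. Dubois 31/124 = 25.0%, Dr. Greco 37/88 = 42.0% → Dr. Greco
(Neither sweeps every patient risk group, but Dr. Greco has the higher pooled rate.)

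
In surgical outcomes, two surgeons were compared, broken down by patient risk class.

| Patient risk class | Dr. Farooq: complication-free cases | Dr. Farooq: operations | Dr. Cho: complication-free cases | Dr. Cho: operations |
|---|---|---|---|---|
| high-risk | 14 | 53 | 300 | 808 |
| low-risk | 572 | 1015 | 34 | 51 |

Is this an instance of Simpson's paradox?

Yes

High-risk: Dr. Farooq 14/53 = 26.4%, Dr. Cho 300/808 = 37.1% → Dr. Cho
Low-risk: Dr. Farooq 572/1015 = 56.4%, Dr. Cho 34/51 = 66.7% → Dr. Cho
Overall: Dr. Farooq 586/1068 = 54.9%, Dr. Cho 334/859 = 38.9% → Dr. Farooq
Dr. Cho wins each patient risk group but Dr. Farooq wins overall — the comparison reverses. Dr. Cho's operations skew toward high-risk, which has a lower base rate.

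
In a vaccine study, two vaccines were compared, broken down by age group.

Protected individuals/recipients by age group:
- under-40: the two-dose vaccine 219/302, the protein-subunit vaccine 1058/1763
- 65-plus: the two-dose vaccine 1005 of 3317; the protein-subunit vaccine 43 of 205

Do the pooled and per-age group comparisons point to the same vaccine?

Under-40: the two-dose vaccine 219/302 = 72.5%, the protein-subunit vaccine 1058/1763 = 60.0% → the two-dose vaccine
65-plus: the two-dose vaccine 1005/3317 = 30.3%, the protein-subunit vaccine 43/205 = 21.0% → the two-dose vaccine
Overall: the two-dose vaccine 1224/3619 = 33.8%, the protein-subunit vaccine 1101/1968 = 55.9% → the protein-subunit vaccine
The two-dose vaccine wins each age group but the protein-subunit vaccine wins overall — the comparison reverses. The two-dose vaccine's recipients skew toward 65-plus, which has a lower base rate.

No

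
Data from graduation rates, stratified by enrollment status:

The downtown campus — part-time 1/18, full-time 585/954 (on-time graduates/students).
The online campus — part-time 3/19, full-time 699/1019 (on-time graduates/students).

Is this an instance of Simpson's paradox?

Part-time: the downtown campus 1/18 = 5.6%, the online campus 3/19 = 15.8% → the online campus
Full-time: the downtown campus 585/954 = 61.3%, the online campus 699/1019 = 68.6% → the online campus
Overall: the downtown campus 586/972 = 60.3%, the online campus 702/1038 = 67.6% → the online campus
The online campus wins overall and in every enrollment group — no reversal.

No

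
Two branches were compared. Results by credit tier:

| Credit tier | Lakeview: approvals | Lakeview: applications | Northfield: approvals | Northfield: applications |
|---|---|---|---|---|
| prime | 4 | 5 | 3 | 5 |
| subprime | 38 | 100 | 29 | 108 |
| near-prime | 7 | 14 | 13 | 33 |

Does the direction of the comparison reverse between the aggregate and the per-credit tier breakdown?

No

Prime: Lakeview 4/5 = 80.0%, Northfield 3/5 = 60.0% → Lakeview
Subprime: Lakeview 38/100 = 38.0%, Northfield 29/108 = 26.9% → Lakeview
Near-prime: Lakeview 7/14 = 50.0%, Northfield 13/33 = 39.4% → Lakeview
Overall: Lakeview 49/119 = 41.2%, Northfield 45/146 = 30.8% → Lakeview
Lakeview wins overall and in every credit group — no reversal.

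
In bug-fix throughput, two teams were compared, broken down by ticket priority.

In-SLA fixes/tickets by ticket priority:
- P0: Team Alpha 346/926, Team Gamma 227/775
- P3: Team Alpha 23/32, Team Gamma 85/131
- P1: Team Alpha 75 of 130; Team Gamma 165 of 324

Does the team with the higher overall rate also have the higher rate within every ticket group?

P0: Team Alpha 346/926 = 37.4%, Team Gamma 227/775 = 29.3% → Team Alpha
P3: Team Alpha 23/32 = 71.9%, Team Gamma 85/131 = 64.9% → Team Alpha
P1: Team Alpha 75/130 = 57.7%, Team Gamma 165/324 = 50.9% → Team Alpha
Overall: Team Alpha 444/1088 = 40.8%, Team Gamma 477/1230 = 38.8% → Team Alpha
Team Alpha wins overall and in every ticket group — no reversal.

Yes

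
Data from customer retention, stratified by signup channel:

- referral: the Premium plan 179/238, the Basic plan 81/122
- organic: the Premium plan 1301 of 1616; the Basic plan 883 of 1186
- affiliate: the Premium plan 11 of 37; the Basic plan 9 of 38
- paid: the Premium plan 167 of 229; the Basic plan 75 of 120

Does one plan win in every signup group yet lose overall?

No

Referral: the Premium plan 179/238 = 75.2%, the Basic plan 81/122 = 66.4% → the Premium plan
Organic: the Premium plan 1301/1616 = 80.5%, the Basic plan 883/1186 = 74.5% → the Premium plan
Affiliate: the Premium plan 11/37 = 29.7%, the Basic plan 9/38 = 23.7% → the Premium plan
Paid: the Premium plan 167/229 = 72.9%, the Basic plan 75/120 = 62.5% → the Premium plan
Overall: the Premium plan 1658/2120 = 78.2%, the Basic plan 1048/1466 = 71.5% → the Premium plan
The Premium plan wins overall and in every signup group — no reversal.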